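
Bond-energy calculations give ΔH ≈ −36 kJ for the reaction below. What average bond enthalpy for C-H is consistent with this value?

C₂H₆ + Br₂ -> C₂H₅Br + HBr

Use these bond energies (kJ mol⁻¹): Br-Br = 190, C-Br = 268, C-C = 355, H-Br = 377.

Let D be the C-H bond energy.
Σ(broken) = 1×190 + 1×355 + 6×D = 545 + 6D
Σ(formed) = 1×268 + 1×355 + 5×D + 1×377 = 1000 + 5D
ΔH = Σ(broken) − Σ(formed) = (545 + 6D) − (1000 + 5D) = −455 + D
Setting this equal to −36 kJ gives D = 419 kJ/mol.

D(C-H) ≈ 419 kJ/mol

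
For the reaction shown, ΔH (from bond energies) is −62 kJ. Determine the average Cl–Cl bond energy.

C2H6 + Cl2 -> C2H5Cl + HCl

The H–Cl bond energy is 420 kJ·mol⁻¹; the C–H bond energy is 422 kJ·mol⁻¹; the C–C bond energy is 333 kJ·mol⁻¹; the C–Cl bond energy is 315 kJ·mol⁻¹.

D(Cl–Cl) ≈ 251 kJ/mol

Let D be the Cl–Cl bond energy.
Σ(broken) = 1×333 + 6×422 + 1×D = 2865 + D
Σ(formed) = 1×333 + 1×315 + 5×422 + 1×420 = 3178
ΔH = Σ(broken) − Σ(formed) = (2865 + D) − (3178) = −313 + D
Setting this equal to −62 kJ gives D = 251 kJ/mol.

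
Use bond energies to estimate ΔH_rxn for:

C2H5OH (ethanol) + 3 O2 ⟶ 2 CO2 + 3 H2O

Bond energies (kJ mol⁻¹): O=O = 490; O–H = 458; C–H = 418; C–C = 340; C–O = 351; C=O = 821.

ΔH ≈ −1323 kJ

Bonds broken (reactants):
  C–C: 1 × 340 = 340
  C–H: 5 × 418 = 2090
  C–O: 1 × 351 = 351
  O–H: 1 × 458 = 458
  O=O: 3 × 490 = 1470
  Σ(broken) = 4709 kJ
Bonds formed (products):
  C=O: 4 × 821 = 3284
  O–H: 6 × 458 = 2748
  Σ(formed) = 6032 kJ
ΔH = Σ(broken) − Σ(formed) = 4709 − 6032 = −1323 kJ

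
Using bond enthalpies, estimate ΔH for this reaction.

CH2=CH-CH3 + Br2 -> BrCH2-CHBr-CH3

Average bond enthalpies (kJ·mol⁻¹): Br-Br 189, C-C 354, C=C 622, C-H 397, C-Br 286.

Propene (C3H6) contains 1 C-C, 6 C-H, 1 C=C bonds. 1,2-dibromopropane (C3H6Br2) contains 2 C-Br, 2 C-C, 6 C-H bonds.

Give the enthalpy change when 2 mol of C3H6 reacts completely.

Bonds broken (reactants):
  Br-Br: 1 × 189 = 189
  C-C: 1 × 354 = 354
  C-H: 6 × 397 = 2382
  C=C: 1 × 622 = 622
  Σ(broken) = 3547 kJ
Bonds formed (products):
  C-Br: 2 × 286 = 572
  C-C: 2 × 354 = 708
  C-H: 6 × 397 = 2382
  Σ(formed) = 3662 kJ
ΔH = Σ(broken) − Σ(formed) = 3547 − 3662 = −115 kJ
For 2× the reaction as written: 2 × (−115) = −230 kJ

ΔH = −230 kJ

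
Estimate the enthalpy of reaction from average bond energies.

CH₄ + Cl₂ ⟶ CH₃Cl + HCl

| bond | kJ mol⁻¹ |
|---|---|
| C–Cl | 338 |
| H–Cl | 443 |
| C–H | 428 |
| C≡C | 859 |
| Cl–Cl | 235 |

ΔH ≈ −118 kJ

Bonds broken (reactants):
  C–H: 4 × 428 = 1712
  Cl–Cl: 1 × 235 = 235
  Σ(broken) = 1947 kJ
Bonds formed (products):
  C–Cl: 1 × 338 = 338
  C–H: 3 × 428 = 1284
  H–Cl: 1 × 443 = 443
  Σ(formed) = 2065 kJ
ΔH = Σ(broken) − Σ(formed) = 1947 − 2065 = −118 kJ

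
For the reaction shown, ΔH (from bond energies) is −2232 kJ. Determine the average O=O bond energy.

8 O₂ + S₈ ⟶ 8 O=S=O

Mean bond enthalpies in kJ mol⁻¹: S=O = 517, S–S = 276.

Let D be the O=O bond energy.
Σ(broken) = 8×D + 8×276 = 2208 + 8D
Σ(formed) = 16×517 = 8272
ΔH = Σ(broken) − Σ(formed) = (2208 + 8D) − (8272) = −6064 + 8D
Setting this equal to −2232 kJ gives 8D = 3832, so D = 479 kJ/mol.

D(O=O) ≈ 479 kJ/mol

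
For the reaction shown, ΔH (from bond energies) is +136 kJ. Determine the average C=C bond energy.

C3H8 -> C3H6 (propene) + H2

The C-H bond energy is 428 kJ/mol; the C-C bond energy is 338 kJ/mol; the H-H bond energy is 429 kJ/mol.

Let D be the C=C bond energy.
Σ(broken) = 2×338 + 8×428 = 4100
Σ(formed) = 1×338 + 6×428 + 1×D + 1×429 = 3335 + D
ΔH = Σ(broken) − Σ(formed) = (4100) − (3335 + D) = +765 − D
Setting this equal to +136 kJ gives D = 629 kJ/mol.

D(C=C) ≈ 629 kJ/mol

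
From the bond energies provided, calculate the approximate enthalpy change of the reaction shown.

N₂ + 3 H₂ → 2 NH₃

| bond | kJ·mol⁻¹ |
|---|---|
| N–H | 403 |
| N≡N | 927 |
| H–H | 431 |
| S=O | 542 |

Bonds broken (reactants):
  H–H: 3 × 431 = 1293
  N≡N: 1 × 927 = 927
  Σ(broken) = 2220 kJ
Bonds formed (products):
  N–H: 6 × 403 = 2418
  Σ(formed) = 2418 kJ
ΔH = Σ(broken) − Σ(formed) = 2220 − 2418 = −198 kJ

ΔH ≈ −198 kJ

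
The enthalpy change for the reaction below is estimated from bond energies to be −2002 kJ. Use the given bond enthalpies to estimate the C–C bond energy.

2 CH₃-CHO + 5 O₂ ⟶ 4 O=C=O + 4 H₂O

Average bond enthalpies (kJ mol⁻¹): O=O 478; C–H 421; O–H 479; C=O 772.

Let D be the C–C bond energy.
Σ(broken) = 2×D + 8×421 + 2×772 + 5×478 = 7302 + 2D
Σ(formed) = 8×772 + 8×479 = 10008
ΔH = Σ(broken) − Σ(formed) = (7302 + 2D) − (10008) = −2706 + 2D
Setting this equal to −2002 kJ gives 2D = 704, so D = 352 kJ/mol.

D(C–C) ≈ 352 kJ/mol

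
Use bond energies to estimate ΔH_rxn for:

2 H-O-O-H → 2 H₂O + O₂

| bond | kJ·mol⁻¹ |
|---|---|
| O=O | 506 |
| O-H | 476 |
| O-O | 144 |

ΔH ≈ −218 kJ

Bonds broken (reactants):
  O-H: 4 × 476 = 1904
  O-O: 2 × 144 = 288
  Σ(broken) = 2192 kJ
Bonds formed (products):
  O-H: 4 × 476 = 1904
  O=O: 1 × 506 = 506
  Σ(formed) = 2410 kJ
ΔH = Σ(broken) − Σ(formed) = 2192 − 2410 = −218 kJ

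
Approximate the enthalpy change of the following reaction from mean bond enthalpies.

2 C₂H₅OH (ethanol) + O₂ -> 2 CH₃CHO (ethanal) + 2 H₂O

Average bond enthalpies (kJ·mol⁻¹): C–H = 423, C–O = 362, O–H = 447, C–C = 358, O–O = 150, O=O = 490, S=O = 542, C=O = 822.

ΔH ≈ −478 kJ

Bonds broken (reactants):
  C–C: 2 × 358 = 716
  C–H: 10 × 423 = 4230
  C–O: 2 × 362 = 724
  O–H: 2 × 447 = 894
  O=O: 1 × 490 = 490
  Σ(broken) = 7054 kJ
Bonds formed (products):
  C–C: 2 × 358 = 716
  C–H: 8 × 423 = 3384
  C=O: 2 × 822 = 1644
  O–H: 4 × 447 = 1788
  Σ(formed) = 7532 kJ
ΔH = Σ(broken) − Σ(formed) = 7054 − 7532 = −478 kJ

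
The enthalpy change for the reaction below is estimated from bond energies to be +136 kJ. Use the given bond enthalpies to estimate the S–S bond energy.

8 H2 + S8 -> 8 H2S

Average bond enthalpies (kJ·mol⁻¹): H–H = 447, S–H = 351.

D(S–S) ≈ 272 kJ/mol

Let D be the S–S bond energy.
Σ(broken) = 8×447 + 8×D = 3576 + 8D
Σ(formed) = 16×351 = 5616
ΔH = Σ(broken) − Σ(formed) = (3576 + 8D) − (5616) = −2040 + 8D
Setting this equal to +136 kJ gives 8D = 2176, so D = 272 kJ/mol.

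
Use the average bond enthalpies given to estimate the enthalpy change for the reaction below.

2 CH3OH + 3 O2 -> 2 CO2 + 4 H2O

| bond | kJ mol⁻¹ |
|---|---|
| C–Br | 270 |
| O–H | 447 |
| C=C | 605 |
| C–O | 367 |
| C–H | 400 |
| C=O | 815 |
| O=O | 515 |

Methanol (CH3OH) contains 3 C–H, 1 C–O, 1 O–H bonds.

ΔH ≈ −1263 kJ

Bonds broken (reactants):
  C–H: 6 × 400 = 2400
  C–O: 2 × 367 = 734
  O–H: 2 × 447 = 894
  O=O: 3 × 515 = 1545
  Σ(broken) = 5573 kJ
Bonds formed (products):
  C=O: 4 × 815 = 3260
  O–H: 8 × 447 = 3576
  Σ(formed) = 6836 kJ
ΔH = Σ(broken) − Σ(formed) = 5573 − 6836 = −1263 kJ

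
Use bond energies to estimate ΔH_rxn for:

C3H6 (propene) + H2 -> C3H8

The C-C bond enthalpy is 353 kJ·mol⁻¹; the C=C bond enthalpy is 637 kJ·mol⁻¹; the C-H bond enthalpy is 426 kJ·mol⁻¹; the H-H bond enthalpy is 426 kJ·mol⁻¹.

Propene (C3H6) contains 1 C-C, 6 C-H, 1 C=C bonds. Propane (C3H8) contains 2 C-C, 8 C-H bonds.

ΔH ≈ −142 kJ

Bonds broken (reactants):
  C-C: 1 × 353 = 353
  C-H: 6 × 426 = 2556
  C=C: 1 × 637 = 637
  H-H: 1 × 426 = 426
  Σ(broken) = 3972 kJ
Bonds formed (products):
  C-C: 2 × 353 = 706
  C-H: 8 × 426 = 3408
  Σ(formed) = 4114 kJ
ΔH = Σ(broken) − Σ(formed) = 3972 − 4114 = −142 kJ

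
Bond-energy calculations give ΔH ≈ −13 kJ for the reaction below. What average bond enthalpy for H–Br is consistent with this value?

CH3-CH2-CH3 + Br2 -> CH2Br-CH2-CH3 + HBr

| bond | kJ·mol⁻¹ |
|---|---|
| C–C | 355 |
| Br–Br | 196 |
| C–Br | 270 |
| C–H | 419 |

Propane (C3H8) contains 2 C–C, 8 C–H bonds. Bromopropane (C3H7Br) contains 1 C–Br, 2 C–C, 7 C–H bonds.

D(H–Br) ≈ 358 kJ/mol

Let D be the H–Br bond energy.
Σ(broken) = 1×196 + 2×355 + 8×419 = 4258
Σ(formed) = 1×270 + 2×355 + 7×419 + 1×D = 3913 + D
ΔH = Σ(broken) − Σ(formed) = (4258) − (3913 + D) = +345 − D
Setting this equal to −13 kJ gives D = 358 kJ/mol.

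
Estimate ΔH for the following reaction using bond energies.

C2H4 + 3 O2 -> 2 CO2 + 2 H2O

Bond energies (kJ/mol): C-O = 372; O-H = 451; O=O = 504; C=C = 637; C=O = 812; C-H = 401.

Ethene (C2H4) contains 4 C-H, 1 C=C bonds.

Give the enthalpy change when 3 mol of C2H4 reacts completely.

ΔH = −3897 kJ

Bonds broken (reactants):
  C-H: 4 × 401 = 1604
  C=C: 1 × 637 = 637
  O=O: 3 × 504 = 1512
  Σ(broken) = 3753 kJ
Bonds formed (products):
  C=O: 4 × 812 = 3248
  O-H: 4 × 451 = 1804
  Σ(formed) = 5052 kJ
ΔH = Σ(broken) − Σ(formed) = 3753 − 5052 = −1299 kJ
For 3× the reaction as written: 3 × (−1299) = −3897 kJ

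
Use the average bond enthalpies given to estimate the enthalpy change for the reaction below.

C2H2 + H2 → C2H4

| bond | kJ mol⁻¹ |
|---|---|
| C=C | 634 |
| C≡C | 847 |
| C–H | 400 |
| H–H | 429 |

ΔH ≈ −158 kJ

Bonds broken (reactants):
  C≡C: 1 × 847 = 847
  C–H: 2 × 400 = 800
  H–H: 1 × 429 = 429
  Σ(broken) = 2076 kJ
Bonds formed (products):
  C–H: 4 × 400 = 1600
  C=C: 1 × 634 = 634
  Σ(formed) = 2234 kJ
ΔH = Σ(broken) − Σ(formed) = 2076 − 2234 = −158 kJ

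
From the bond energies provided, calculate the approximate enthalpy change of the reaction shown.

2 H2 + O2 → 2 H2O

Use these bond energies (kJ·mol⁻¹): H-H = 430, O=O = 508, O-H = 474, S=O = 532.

ΔH ≈ −528 kJ

Bonds broken (reactants):
  H-H: 2 × 430 = 860
  O=O: 1 × 508 = 508
  Σ(broken) = 1368 kJ
Bonds formed (products):
  O-H: 4 × 474 = 1896
  Σ(formed) = 1896 kJ
ΔH = Σ(broken) − Σ(formed) = 1368 − 1896 = −528 kJ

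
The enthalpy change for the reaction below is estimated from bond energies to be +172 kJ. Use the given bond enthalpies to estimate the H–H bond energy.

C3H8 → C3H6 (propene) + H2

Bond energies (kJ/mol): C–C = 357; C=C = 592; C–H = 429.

Let D be the H–H bond energy.
Σ(broken) = 2×357 + 8×429 = 4146
Σ(formed) = 1×357 + 6×429 + 1×592 + 1×D = 3523 + D
ΔH = Σ(broken) − Σ(formed) = (4146) − (3523 + D) = +623 − D
Setting this equal to +172 kJ gives D = 451 kJ/mol.

D(H–H) ≈ 451 kJ/mol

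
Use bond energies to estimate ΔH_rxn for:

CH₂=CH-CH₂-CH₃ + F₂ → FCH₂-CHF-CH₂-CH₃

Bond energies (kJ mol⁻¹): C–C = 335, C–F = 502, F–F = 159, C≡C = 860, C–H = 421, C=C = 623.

ΔH ≈ −557 kJ

Bonds broken (reactants):
  C–C: 2 × 335 = 670
  C–H: 8 × 421 = 3368
  C=C: 1 × 623 = 623
  F–F: 1 × 159 = 159
  Σ(broken) = 4820 kJ
Bonds formed (products):
  C–C: 3 × 335 = 1005
  C–F: 2 × 502 = 1004
  C–H: 8 × 421 = 3368
  Σ(formed) = 5377 kJ
ΔH = Σ(broken) − Σ(formed) = 4820 − 5377 = −557 kJ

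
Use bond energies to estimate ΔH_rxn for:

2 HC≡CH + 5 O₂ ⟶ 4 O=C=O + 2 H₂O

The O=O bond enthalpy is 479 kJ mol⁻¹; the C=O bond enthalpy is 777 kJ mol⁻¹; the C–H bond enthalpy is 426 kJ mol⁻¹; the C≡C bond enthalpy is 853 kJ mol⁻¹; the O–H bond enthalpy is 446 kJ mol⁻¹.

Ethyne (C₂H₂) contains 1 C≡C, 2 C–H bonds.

Bonds broken (reactants):
  C≡C: 2 × 853 = 1706
  C–H: 4 × 426 = 1704
  O=O: 5 × 479 = 2395
  Σ(broken) = 5805 kJ
Bonds formed (products):
  C=O: 8 × 777 = 6216
  O–H: 4 × 446 = 1784
  Σ(formed) = 8000 kJ
ΔH = Σ(broken) − Σ(formed) = 5805 − 8000 = −2195 kJ

ΔH ≈ −2195 kJ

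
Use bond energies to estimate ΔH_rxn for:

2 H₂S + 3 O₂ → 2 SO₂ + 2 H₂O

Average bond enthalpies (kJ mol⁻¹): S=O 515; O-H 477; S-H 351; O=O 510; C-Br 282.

ΔH ≈ −1034 kJ

Bonds broken (reactants):
  O=O: 3 × 510 = 1530
  S-H: 4 × 351 = 1404
  Σ(broken) = 2934 kJ
Bonds formed (products):
  O-H: 4 × 477 = 1908
  S=O: 4 × 515 = 2060
  Σ(formed) = 3968 kJ
ΔH = Σ(broken) − Σ(formed) = 2934 − 3968 = −1034 kJ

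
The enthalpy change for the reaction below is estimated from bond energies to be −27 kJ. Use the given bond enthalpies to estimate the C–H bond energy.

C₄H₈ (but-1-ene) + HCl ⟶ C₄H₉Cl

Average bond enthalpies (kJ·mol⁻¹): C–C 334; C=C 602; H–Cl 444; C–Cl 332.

D(C–H) ≈ 407 kJ/mol

Let D be the C–H bond energy.
Σ(broken) = 2×334 + 8×D + 1×602 + 1×444 = 1714 + 8D
Σ(formed) = 3×334 + 1×332 + 9×D = 1334 + 9D
ΔH = Σ(broken) − Σ(formed) = (1714 + 8D) − (1334 + 9D) = +380 − D
Setting this equal to −27 kJ gives D = 407 kJ/mol.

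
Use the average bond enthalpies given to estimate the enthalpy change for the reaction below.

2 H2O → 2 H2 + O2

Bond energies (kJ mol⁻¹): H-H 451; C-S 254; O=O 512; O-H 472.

ΔH ≈ +474 kJ

Bonds broken (reactants):
  O-H: 4 × 472 = 1888
  Σ(broken) = 1888 kJ
Bonds formed (products):
  H-H: 2 × 451 = 902
  O=O: 1 × 512 = 512
  Σ(formed) = 1414 kJ
ΔH = Σ(broken) − Σ(formed) = 1888 − 1414 = +474 kJ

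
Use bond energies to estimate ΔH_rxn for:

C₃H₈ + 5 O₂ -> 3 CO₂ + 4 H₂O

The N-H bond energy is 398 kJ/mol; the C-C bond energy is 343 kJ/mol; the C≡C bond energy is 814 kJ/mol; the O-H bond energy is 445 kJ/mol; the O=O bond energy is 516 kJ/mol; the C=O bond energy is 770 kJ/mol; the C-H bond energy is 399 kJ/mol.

ΔH ≈ −1722 kJ

Bonds broken (reactants):
  C-C: 2 × 343 = 686
  C-H: 8 × 399 = 3192
  O=O: 5 × 516 = 2580
  Σ(broken) = 6458 kJ
Bonds formed (products):
  C=O: 6 × 770 = 4620
  O-H: 8 × 445 = 3560
  Σ(formed) = 8180 kJ
ΔH = Σ(broken) − Σ(formed) = 6458 − 8180 = −1722 kJ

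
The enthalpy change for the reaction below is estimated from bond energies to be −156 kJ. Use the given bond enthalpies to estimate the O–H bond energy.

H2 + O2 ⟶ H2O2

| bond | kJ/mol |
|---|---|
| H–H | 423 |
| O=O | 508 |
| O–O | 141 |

Let D be the O–H bond energy.
Σ(broken) = 1×423 + 1×508 = 931
Σ(formed) = 2×D + 1×141 = 141 + 2D
ΔH = Σ(broken) − Σ(formed) = (931) − (141 + 2D) = +790 − 2D
Setting this equal to −156 kJ gives 2D = 946, so D = 473 kJ/mol.

D(O–H) ≈ 473 kJ/mol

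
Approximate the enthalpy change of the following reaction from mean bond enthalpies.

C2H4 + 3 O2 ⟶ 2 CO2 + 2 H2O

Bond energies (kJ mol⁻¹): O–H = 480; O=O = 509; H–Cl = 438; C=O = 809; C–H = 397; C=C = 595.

ΔH ≈ −1446 kJ

Bonds broken (reactants):
  C–H: 4 × 397 = 1588
  C=C: 1 × 595 = 595
  O=O: 3 × 509 = 1527
  Σ(broken) = 3710 kJ
Bonds formed (products):
  C=O: 4 × 809 = 3236
  O–H: 4 × 480 = 1920
  Σ(formed) = 5156 kJ
ΔH = Σ(broken) − Σ(formed) = 3710 − 5156 = −1446 kJ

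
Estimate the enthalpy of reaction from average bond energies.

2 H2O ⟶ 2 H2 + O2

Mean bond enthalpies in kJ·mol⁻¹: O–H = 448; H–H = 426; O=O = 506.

Bonds broken (reactants):
  O–H: 4 × 448 = 1792
  Σ(broken) = 1792 kJ
Bonds formed (products):
  H–H: 2 × 426 = 852
  O=O: 1 × 506 = 506
  Σ(formed) = 1358 kJ
ΔH = Σ(broken) − Σ(formed) = 1792 − 1358 = +434 kJ

ΔH ≈ +434 kJ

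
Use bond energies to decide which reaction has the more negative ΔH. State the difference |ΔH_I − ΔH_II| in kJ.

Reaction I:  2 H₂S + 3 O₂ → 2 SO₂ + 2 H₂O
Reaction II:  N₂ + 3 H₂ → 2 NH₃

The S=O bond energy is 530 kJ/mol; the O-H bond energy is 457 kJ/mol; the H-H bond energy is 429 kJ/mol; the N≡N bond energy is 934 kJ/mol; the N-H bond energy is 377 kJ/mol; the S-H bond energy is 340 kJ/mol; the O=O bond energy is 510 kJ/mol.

Reaction I, by 1017 kJ

Reaction I:
  Bonds broken (reactants):
    O=O: 3 × 510 = 1530
    S-H: 4 × 340 = 1360
    Σ(broken) = 2890 kJ
  Bonds formed (products):
    O-H: 4 × 457 = 1828
    S=O: 4 × 530 = 2120
    Σ(formed) = 3948 kJ
  ΔH_I = 2890 − 3948 = −1058 kJ
Reaction II:
  Bonds broken (reactants):
    H-H: 3 × 429 = 1287
    N≡N: 1 × 934 = 934
    Σ(broken) = 2221 kJ
  Bonds formed (products):
    N-H: 6 × 377 = 2262
    Σ(formed) = 2262 kJ
  ΔH_II = 2221 − 2262 = −41 kJ
ΔH_I − ΔH_II = −1017 kJ, so reaction I has the more negative ΔH; |ΔH_I − ΔH_II| = 1017 kJ.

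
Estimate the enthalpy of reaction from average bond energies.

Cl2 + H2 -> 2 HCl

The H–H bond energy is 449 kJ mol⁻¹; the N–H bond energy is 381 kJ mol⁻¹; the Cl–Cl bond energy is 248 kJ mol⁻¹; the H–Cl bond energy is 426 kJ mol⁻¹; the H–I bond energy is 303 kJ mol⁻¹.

ΔH ≈ −155 kJ

Bonds broken (reactants):
  Cl–Cl: 1 × 248 = 248
  H–H: 1 × 449 = 449
  Σ(broken) = 697 kJ
Bonds formed (products):
  H–Cl: 2 × 426 = 852
  Σ(formed) = 852 kJ
ΔH = Σ(broken) − Σ(formed) = 697 − 852 = −155 kJ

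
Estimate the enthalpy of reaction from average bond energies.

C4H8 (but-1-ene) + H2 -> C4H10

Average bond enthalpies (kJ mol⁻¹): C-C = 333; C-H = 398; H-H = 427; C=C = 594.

Bonds broken (reactants):
  C-C: 2 × 333 = 666
  C-H: 8 × 398 = 3184
  C=C: 1 × 594 = 594
  H-H: 1 × 427 = 427
  Σ(broken) = 4871 kJ
Bonds formed (products):
  C-C: 3 × 333 = 999
  C-H: 10 × 398 = 3980
  Σ(formed) = 4979 kJ
ΔH = Σ(broken) − Σ(formed) = 4871 − 4979 = −108 kJ

ΔH ≈ −108 kJ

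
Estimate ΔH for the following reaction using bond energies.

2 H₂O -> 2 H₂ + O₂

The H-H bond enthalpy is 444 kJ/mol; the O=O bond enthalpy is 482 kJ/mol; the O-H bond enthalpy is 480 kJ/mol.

Bonds broken (reactants):
  O-H: 4 × 480 = 1920
  Σ(broken) = 1920 kJ
Bonds formed (products):
  H-H: 2 × 444 = 888
  O=O: 1 × 482 = 482
  Σ(formed) = 1370 kJ
ΔH = Σ(broken) − Σ(formed) = 1920 − 1370 = +550 kJ

ΔH ≈ +550 kJ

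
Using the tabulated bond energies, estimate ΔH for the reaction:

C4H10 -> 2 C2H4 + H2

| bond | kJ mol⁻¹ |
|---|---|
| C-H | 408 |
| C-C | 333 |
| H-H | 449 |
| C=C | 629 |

ΔH ≈ +108 kJ

Bonds broken (reactants):
  C-C: 3 × 333 = 999
  C-H: 10 × 408 = 4080
  Σ(broken) = 5079 kJ
Bonds formed (products):
  C-H: 8 × 408 = 3264
  C=C: 2 × 629 = 1258
  H-H: 1 × 449 = 449
  Σ(formed) = 4971 kJ
ΔH = Σ(broken) − Σ(formed) = 5079 − 4971 = +108 kJ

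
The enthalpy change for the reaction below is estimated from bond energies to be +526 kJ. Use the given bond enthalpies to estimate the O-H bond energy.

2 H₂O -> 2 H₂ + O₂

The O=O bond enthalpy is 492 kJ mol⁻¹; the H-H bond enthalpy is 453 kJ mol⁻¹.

Let D be the O-H bond energy.
Σ(broken) = 4×D = 4D
Σ(formed) = 2×453 + 1×492 = 1398
ΔH = Σ(broken) − Σ(formed) = (4D) − (1398) = −1398 + 4D
Setting this equal to +526 kJ gives 4D = 1924, so D = 481 kJ/mol.

D(O-H) ≈ 481 kJ/mol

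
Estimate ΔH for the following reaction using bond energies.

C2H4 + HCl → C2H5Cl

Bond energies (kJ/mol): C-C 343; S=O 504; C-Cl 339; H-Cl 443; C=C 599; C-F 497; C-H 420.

Bonds broken (reactants):
  C-H: 4 × 420 = 1680
  C=C: 1 × 599 = 599
  H-Cl: 1 × 443 = 443
  Σ(broken) = 2722 kJ
Bonds formed (products):
  C-C: 1 × 343 = 343
  C-Cl: 1 × 339 = 339
  C-H: 5 × 420 = 2100
  Σ(formed) = 2782 kJ
ΔH = Σ(broken) − Σ(formed) = 2722 − 2782 = −60 kJ

ΔH ≈ −60 kJ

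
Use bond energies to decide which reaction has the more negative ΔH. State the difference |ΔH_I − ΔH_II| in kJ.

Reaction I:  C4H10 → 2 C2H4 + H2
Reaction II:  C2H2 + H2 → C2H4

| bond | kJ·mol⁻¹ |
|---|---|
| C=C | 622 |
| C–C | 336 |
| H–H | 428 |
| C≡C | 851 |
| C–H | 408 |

Reaction I:
  Bonds broken (reactants):
    C–C: 3 × 336 = 1008
    C–H: 10 × 408 = 4080
    Σ(broken) = 5088 kJ
  Bonds formed (products):
    C–H: 8 × 408 = 3264
    C=C: 2 × 622 = 1244
    H–H: 1 × 428 = 428
    Σ(formed) = 4936 kJ
  ΔH_I = 5088 − 4936 = +152 kJ
Reaction II:
  Bonds broken (reactants):
    C≡C: 1 × 851 = 851
    C–H: 2 × 408 = 816
    H–H: 1 × 428 = 428
    Σ(broken) = 2095 kJ
  Bonds formed (products):
    C–H: 4 × 408 = 1632
    C=C: 1 × 622 = 622
    Σ(formed) = 2254 kJ
  ΔH_II = 2095 − 2254 = −159 kJ
ΔH_I − ΔH_II = +311 kJ, so reaction II has the more negative ΔH; |ΔH_I − ΔH_II| = 311 kJ.

Reaction II, by 311 kJ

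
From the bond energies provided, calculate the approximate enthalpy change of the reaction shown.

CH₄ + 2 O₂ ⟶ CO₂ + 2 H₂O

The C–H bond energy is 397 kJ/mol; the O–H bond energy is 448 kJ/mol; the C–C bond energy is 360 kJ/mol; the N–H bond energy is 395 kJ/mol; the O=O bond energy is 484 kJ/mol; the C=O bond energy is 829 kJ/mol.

ΔH ≈ −894 kJ

Bonds broken (reactants):
  C–H: 4 × 397 = 1588
  O=O: 2 × 484 = 968
  Σ(broken) = 2556 kJ
Bonds formed (products):
  C=O: 2 × 829 = 1658
  O–H: 4 × 448 = 1792
  Σ(formed) = 3450 kJ
ΔH = Σ(broken) − Σ(formed) = 2556 − 3450 = −894 kJ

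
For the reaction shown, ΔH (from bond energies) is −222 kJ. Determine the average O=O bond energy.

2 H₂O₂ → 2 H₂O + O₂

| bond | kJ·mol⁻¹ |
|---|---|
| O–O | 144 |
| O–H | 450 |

Let D be the O=O bond energy.
Σ(broken) = 4×450 + 2×144 = 2088
Σ(formed) = 4×450 + 1×D = 1800 + D
ΔH = Σ(broken) − Σ(formed) = (2088) − (1800 + D) = +288 − D
Setting this equal to −222 kJ gives D = 510 kJ/mol.

D(O=O) ≈ 510 kJ/mol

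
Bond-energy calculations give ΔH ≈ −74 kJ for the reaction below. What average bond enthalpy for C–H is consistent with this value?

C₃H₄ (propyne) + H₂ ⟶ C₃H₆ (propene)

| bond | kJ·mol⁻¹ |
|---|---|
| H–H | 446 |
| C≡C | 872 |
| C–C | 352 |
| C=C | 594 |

D(C–H) ≈ 399 kJ/mol

Let D be the C–H bond energy.
Σ(broken) = 1×872 + 1×352 + 4×D + 1×446 = 1670 + 4D
Σ(formed) = 1×352 + 6×D + 1×594 = 946 + 6D
ΔH = Σ(broken) − Σ(formed) = (1670 + 4D) − (946 + 6D) = +724 − 2D
Setting this equal to −74 kJ gives 2D = 798, so D = 399 kJ/mol.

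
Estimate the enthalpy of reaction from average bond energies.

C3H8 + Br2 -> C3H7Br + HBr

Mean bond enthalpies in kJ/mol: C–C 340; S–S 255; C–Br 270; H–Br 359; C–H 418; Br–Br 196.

Bonds broken (reactants):
  Br–Br: 1 × 196 = 196
  C–C: 2 × 340 = 680
  C–H: 8 × 418 = 3344
  Σ(broken) = 4220 kJ
Bonds formed (products):
  C–Br: 1 × 270 = 270
  C–C: 2 × 340 = 680
  C–H: 7 × 418 = 2926
  H–Br: 1 × 359 = 359
  Σ(formed) = 4235 kJ
ΔH = Σ(broken) − Σ(formed) = 4220 − 4235 = −15 kJ

ΔH ≈ −15 kJ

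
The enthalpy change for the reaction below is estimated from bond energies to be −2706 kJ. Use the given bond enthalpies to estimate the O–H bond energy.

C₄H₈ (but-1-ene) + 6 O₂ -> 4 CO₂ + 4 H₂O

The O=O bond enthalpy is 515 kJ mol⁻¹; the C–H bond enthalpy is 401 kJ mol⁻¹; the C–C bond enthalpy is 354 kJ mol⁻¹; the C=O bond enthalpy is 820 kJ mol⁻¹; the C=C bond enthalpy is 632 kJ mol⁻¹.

Let D be the O–H bond energy.
Σ(broken) = 2×354 + 8×401 + 1×632 + 6×515 = 7638
Σ(formed) = 8×820 + 8×D = 6560 + 8D
ΔH = Σ(broken) − Σ(formed) = (7638) − (6560 + 8D) = +1078 − 8D
Setting this equal to −2706 kJ gives 8D = 3784, so D = 473 kJ/mol.

D(O–H) ≈ 473 kJ/mol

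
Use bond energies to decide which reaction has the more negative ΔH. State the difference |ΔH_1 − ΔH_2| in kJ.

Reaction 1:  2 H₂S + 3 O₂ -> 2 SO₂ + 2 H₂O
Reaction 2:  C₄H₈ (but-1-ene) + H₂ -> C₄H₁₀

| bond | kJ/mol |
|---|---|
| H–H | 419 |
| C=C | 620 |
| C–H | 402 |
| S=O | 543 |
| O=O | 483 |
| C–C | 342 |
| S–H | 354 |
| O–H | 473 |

Reaction 1:
  Bonds broken (reactants):
    O=O: 3 × 483 = 1449
    S–H: 4 × 354 = 1416
    Σ(broken) = 2865 kJ
  Bonds formed (products):
    O–H: 4 × 473 = 1892
    S=O: 4 × 543 = 2172
    Σ(formed) = 4064 kJ
  ΔH_1 = 2865 − 4064 = −1199 kJ
Reaction 2:
  Bonds broken (reactants):
    C–C: 2 × 342 = 684
    C–H: 8 × 402 = 3216
    C=C: 1 × 620 = 620
    H–H: 1 × 419 = 419
    Σ(broken) = 4939 kJ
  Bonds formed (products):
    C–C: 3 × 342 = 1026
    C–H: 10 × 402 = 4020
    Σ(formed) = 5046 kJ
  ΔH_2 = 4939 − 5046 = −107 kJ
ΔH_1 − ΔH_2 = −1092 kJ, so reaction 1 has the more negative ΔH; |ΔH_1 − ΔH_2| = 1092 kJ.

Reaction 1, by 1092 kJ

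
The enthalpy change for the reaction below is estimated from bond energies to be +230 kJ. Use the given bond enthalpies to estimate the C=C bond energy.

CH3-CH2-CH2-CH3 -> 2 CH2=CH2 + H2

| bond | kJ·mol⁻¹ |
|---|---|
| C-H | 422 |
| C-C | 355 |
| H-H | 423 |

D(C=C) ≈ 628 kJ/mol

Let D be the C=C bond energy.
Σ(broken) = 3×355 + 10×422 = 5285
Σ(formed) = 8×422 + 2×D + 1×423 = 3799 + 2D
ΔH = Σ(broken) − Σ(formed) = (5285) − (3799 + 2D) = +1486 − 2D
Setting this equal to +230 kJ gives 2D = 1256, so D = 628 kJ/mol.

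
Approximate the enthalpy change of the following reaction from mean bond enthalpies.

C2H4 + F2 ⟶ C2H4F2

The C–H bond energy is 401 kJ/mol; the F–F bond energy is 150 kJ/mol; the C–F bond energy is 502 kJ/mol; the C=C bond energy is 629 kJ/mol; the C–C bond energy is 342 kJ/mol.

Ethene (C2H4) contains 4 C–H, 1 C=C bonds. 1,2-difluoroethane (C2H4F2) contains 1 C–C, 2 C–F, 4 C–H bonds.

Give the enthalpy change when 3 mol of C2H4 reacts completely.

Bonds broken (reactants):
  C–H: 4 × 401 = 1604
  C=C: 1 × 629 = 629
  F–F: 1 × 150 = 150
  Σ(broken) = 2383 kJ
Bonds formed (products):
  C–C: 1 × 342 = 342
  C–F: 2 × 502 = 1004
  C–H: 4 × 401 = 1604
  Σ(formed) = 2950 kJ
ΔH = Σ(broken) − Σ(formed) = 2383 − 2950 = −567 kJ
For 3× the reaction as written: 3 × (−567) = −1701 kJ

ΔH = −1701 kJ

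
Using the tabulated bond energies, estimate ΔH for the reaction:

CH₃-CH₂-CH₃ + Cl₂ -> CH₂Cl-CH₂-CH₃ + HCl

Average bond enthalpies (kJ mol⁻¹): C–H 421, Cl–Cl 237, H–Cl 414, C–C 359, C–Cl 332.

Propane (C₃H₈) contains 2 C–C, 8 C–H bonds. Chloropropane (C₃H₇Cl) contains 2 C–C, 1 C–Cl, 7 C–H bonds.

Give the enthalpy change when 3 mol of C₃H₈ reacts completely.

Bonds broken (reactants):
  C–C: 2 × 359 = 718
  C–H: 8 × 421 = 3368
  Cl–Cl: 1 × 237 = 237
  Σ(broken) = 4323 kJ
Bonds formed (products):
  C–C: 2 × 359 = 718
  C–Cl: 1 × 332 = 332
  C–H: 7 × 421 = 2947
  H–Cl: 1 × 414 = 414
  Σ(formed) = 4411 kJ
ΔH = Σ(broken) − Σ(formed) = 4323 − 4411 = −88 kJ
For 3× the reaction as written: 3 × (−88) = −264 kJ

ΔH = −264 kJ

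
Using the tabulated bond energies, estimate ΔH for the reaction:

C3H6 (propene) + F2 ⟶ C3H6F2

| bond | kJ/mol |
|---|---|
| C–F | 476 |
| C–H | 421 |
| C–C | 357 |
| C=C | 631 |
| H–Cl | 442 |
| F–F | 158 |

Bonds broken (reactants):
  C–C: 1 × 357 = 357
  C–H: 6 × 421 = 2526
  C=C: 1 × 631 = 631
  F–F: 1 × 158 = 158
  Σ(broken) = 3672 kJ
Bonds formed (products):
  C–C: 2 × 357 = 714
  C–F: 2 × 476 = 952
  C–H: 6 × 421 = 2526
  Σ(formed) = 4192 kJ
ΔH = Σ(broken) − Σ(formed) = 3672 − 4192 = −520 kJ

ΔH ≈ −520 kJ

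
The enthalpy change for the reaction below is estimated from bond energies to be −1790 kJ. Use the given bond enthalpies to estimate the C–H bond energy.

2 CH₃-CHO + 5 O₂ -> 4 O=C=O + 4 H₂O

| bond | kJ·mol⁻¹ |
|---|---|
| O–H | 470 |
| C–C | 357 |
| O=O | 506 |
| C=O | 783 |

D(C–H) ≈ 428 kJ/mol

Let D be the C–H bond energy.
Σ(broken) = 2×357 + 8×D + 2×783 + 5×506 = 4810 + 8D
Σ(formed) = 8×783 + 8×470 = 10024
ΔH = Σ(broken) − Σ(formed) = (4810 + 8D) − (10024) = −5214 + 8D
Setting this equal to −1790 kJ gives 8D = 3424, so D = 428 kJ/mol.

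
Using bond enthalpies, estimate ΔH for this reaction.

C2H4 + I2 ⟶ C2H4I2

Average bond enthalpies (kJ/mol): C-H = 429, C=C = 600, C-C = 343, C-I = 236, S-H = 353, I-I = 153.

ΔH ≈ −62 kJ

Bonds broken (reactants):
  C-H: 4 × 429 = 1716
  C=C: 1 × 600 = 600
  I-I: 1 × 153 = 153
  Σ(broken) = 2469 kJ
Bonds formed (products):
  C-C: 1 × 343 = 343
  C-H: 4 × 429 = 1716
  C-I: 2 × 236 = 472
  Σ(formed) = 2531 kJ
ΔH = Σ(broken) − Σ(formed) = 2469 − 2531 = −62 kJ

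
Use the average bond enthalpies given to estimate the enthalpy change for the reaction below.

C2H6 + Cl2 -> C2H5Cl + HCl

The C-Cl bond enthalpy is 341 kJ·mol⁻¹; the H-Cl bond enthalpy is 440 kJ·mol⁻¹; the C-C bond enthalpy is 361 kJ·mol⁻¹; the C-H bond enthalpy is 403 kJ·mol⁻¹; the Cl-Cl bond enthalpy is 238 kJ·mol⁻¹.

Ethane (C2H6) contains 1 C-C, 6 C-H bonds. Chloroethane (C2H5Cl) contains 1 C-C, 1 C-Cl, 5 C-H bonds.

ΔH ≈ −140 kJ

Bonds broken (reactants):
  C-C: 1 × 361 = 361
  C-H: 6 × 403 = 2418
  Cl-Cl: 1 × 238 = 238
  Σ(broken) = 3017 kJ
Bonds formed (products):
  C-C: 1 × 361 = 361
  C-Cl: 1 × 341 = 341
  C-H: 5 × 403 = 2015
  H-Cl: 1 × 440 = 440
  Σ(formed) = 3157 kJ
ΔH = Σ(broken) − Σ(formed) = 3017 − 3157 = −140 kJ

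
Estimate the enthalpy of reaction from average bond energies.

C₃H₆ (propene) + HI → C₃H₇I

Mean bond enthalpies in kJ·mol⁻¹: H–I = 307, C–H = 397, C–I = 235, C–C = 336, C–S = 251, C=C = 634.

Bonds broken (reactants):
  C–C: 1 × 336 = 336
  C–H: 6 × 397 = 2382
  C=C: 1 × 634 = 634
  H–I: 1 × 307 = 307
  Σ(broken) = 3659 kJ
Bonds formed (products):
  C–C: 2 × 336 = 672
  C–H: 7 × 397 = 2779
  C–I: 1 × 235 = 235
  Σ(formed) = 3686 kJ
ΔH = Σ(broken) − Σ(formed) = 3659 − 3686 = −27 kJ

ΔH ≈ −27 kJ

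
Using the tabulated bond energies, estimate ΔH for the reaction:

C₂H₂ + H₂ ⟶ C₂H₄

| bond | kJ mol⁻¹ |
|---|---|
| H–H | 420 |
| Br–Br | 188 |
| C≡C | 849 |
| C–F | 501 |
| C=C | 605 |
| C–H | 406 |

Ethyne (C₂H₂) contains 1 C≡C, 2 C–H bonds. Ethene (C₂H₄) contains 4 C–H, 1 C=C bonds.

Bonds broken (reactants):
  C≡C: 1 × 849 = 849
  C–H: 2 × 406 = 812
  H–H: 1 × 420 = 420
  Σ(broken) = 2081 kJ
Bonds formed (products):
  C–H: 4 × 406 = 1624
  C=C: 1 × 605 = 605
  Σ(formed) = 2229 kJ
ΔH = Σ(broken) − Σ(formed) = 2081 − 2229 = −148 kJ

ΔH ≈ −148 kJ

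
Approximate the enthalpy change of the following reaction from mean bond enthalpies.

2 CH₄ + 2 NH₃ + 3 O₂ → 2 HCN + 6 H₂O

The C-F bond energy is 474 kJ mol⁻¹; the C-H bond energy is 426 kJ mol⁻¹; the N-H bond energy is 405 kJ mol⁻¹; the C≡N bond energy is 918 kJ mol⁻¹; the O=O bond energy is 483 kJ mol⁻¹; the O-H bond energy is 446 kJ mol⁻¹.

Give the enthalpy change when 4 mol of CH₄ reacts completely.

Bonds broken (reactants):
  C-H: 8 × 426 = 3408
  N-H: 6 × 405 = 2430
  O=O: 3 × 483 = 1449
  Σ(broken) = 7287 kJ
Bonds formed (products):
  C≡N: 2 × 918 = 1836
  C-H: 2 × 426 = 852
  O-H: 12 × 446 = 5352
  Σ(formed) = 8040 kJ
ΔH = Σ(broken) − Σ(formed) = 7287 − 8040 = −753 kJ
For 2× the reaction as written: 2 × (−753) = −1506 kJ

ΔH = −1506 kJ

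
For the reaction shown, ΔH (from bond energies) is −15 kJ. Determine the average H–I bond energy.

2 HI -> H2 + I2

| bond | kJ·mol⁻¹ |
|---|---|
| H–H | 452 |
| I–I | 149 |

D(H–I) ≈ 293 kJ/mol

Let D be the H–I bond energy.
Σ(broken) = 2×D = 2D
Σ(formed) = 1×452 + 1×149 = 601
ΔH = Σ(broken) − Σ(formed) = (2D) − (601) = −601 + 2D
Setting this equal to −15 kJ gives 2D = 586, so D = 293 kJ/mol.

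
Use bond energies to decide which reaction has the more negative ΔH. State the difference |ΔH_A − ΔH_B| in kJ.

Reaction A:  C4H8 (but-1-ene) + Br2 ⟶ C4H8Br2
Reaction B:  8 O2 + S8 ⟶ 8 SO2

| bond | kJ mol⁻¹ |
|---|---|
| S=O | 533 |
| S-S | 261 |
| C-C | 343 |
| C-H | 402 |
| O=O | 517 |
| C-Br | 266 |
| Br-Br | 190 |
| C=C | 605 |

Reaction A:
  Bonds broken (reactants):
    Br-Br: 1 × 190 = 190
    C-C: 2 × 343 = 686
    C-H: 8 × 402 = 3216
    C=C: 1 × 605 = 605
    Σ(broken) = 4697 kJ
  Bonds formed (products):
    C-Br: 2 × 266 = 532
    C-C: 3 × 343 = 1029
    C-H: 8 × 402 = 3216
    Σ(formed) = 4777 kJ
  ΔH_A = 4697 − 4777 = −80 kJ
Reaction B:
  Bonds broken (reactants):
    O=O: 8 × 517 = 4136
    S-S: 8 × 261 = 2088
    Σ(broken) = 6224 kJ
  Bonds formed (products):
    S=O: 16 × 533 = 8528
    Σ(formed) = 8528 kJ
  ΔH_B = 6224 − 8528 = −2304 kJ
ΔH_A − ΔH_B = +2224 kJ, so reaction B has the more negative ΔH; |ΔH_A − ΔH_B| = 2224 kJ.

Reaction B, by 2224 kJ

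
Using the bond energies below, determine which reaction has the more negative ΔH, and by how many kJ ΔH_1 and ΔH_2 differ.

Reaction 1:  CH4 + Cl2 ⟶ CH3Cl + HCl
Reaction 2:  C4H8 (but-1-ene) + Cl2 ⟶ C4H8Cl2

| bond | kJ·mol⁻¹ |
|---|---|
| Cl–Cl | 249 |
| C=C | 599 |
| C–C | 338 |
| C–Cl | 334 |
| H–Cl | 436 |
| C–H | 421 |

Reaction 1:
  Bonds broken (reactants):
    C–H: 4 × 421 = 1684
    Cl–Cl: 1 × 249 = 249
    Σ(broken) = 1933 kJ
  Bonds formed (products):
    C–Cl: 1 × 334 = 334
    C–H: 3 × 421 = 1263
    H–Cl: 1 × 436 = 436
    Σ(formed) = 2033 kJ
  ΔH_1 = 1933 − 2033 = −100 kJ
Reaction 2:
  Bonds broken (reactants):
    C–C: 2 × 338 = 676
    C–H: 8 × 421 = 3368
    C=C: 1 × 599 = 599
    Cl–Cl: 1 × 249 = 249
    Σ(broken) = 4892 kJ
  Bonds formed (products):
    C–C: 3 × 338 = 1014
    C–Cl: 2 × 334 = 668
    C–H: 8 × 421 = 3368
    Σ(formed) = 5050 kJ
  ΔH_2 = 4892 − 5050 = −158 kJ
ΔH_1 − ΔH_2 = +58 kJ, so reaction 2 has the more negative ΔH; |ΔH_1 − ΔH_2| = 58 kJ.

Reaction 2, by 58 kJ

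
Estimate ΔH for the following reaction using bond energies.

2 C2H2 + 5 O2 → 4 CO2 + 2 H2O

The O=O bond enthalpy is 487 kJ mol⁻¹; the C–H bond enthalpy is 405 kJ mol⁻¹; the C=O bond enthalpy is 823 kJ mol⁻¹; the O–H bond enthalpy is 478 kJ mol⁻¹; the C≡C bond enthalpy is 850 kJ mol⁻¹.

Bonds broken (reactants):
  C≡C: 2 × 850 = 1700
  C–H: 4 × 405 = 1620
  O=O: 5 × 487 = 2435
  Σ(broken) = 5755 kJ
Bonds formed (products):
  C=O: 8 × 823 = 6584
  O–H: 4 × 478 = 1912
  Σ(formed) = 8496 kJ
ΔH = Σ(broken) − Σ(formed) = 5755 − 8496 = −2741 kJ

ΔH ≈ −2741 kJ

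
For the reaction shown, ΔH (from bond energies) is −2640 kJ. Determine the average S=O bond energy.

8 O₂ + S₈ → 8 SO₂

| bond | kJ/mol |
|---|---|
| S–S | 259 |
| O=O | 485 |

D(S=O) ≈ 537 kJ/mol

Let D be the S=O bond energy.
Σ(broken) = 8×485 + 8×259 = 5952
Σ(formed) = 16×D = 16D
ΔH = Σ(broken) − Σ(formed) = (5952) − (16D) = +5952 − 16D
Setting this equal to −2640 kJ gives 16D = 8592, so D = 537 kJ/mol.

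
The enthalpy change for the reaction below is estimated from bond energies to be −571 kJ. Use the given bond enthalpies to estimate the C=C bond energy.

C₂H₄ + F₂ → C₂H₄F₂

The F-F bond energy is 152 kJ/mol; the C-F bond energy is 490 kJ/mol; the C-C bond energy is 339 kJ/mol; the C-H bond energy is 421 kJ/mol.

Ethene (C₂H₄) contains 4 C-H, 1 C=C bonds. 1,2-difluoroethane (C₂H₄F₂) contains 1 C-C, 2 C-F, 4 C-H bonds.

Let D be the C=C bond energy.
Σ(broken) = 4×421 + 1×D + 1×152 = 1836 + D
Σ(formed) = 1×339 + 2×490 + 4×421 = 3003
ΔH = Σ(broken) − Σ(formed) = (1836 + D) − (3003) = −1167 + D
Setting this equal to −571 kJ gives D = 596 kJ/mol.

D(C=C) ≈ 596 kJ/mol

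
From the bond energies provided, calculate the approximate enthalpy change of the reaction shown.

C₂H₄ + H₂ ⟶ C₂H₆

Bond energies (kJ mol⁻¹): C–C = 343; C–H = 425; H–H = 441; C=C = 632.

Bonds broken (reactants):
  C–H: 4 × 425 = 1700
  C=C: 1 × 632 = 632
  H–H: 1 × 441 = 441
  Σ(broken) = 2773 kJ
Bonds formed (products):
  C–C: 1 × 343 = 343
  C–H: 6 × 425 = 2550
  Σ(formed) = 2893 kJ
ΔH = Σ(broken) − Σ(formed) = 2773 − 2893 = −120 kJ

ΔH ≈ −120 kJ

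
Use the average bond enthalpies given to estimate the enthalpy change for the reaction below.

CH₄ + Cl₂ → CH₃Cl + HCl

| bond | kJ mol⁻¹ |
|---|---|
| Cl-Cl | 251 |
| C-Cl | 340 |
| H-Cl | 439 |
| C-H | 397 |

Bonds broken (reactants):
  C-H: 4 × 397 = 1588
  Cl-Cl: 1 × 251 = 251
  Σ(broken) = 1839 kJ
Bonds formed (products):
  C-Cl: 1 × 340 = 340
  C-H: 3 × 397 = 1191
  H-Cl: 1 × 439 = 439
  Σ(formed) = 1970 kJ
ΔH = Σ(broken) − Σ(formed) = 1839 − 1970 = −131 kJ

ΔH ≈ −131 kJ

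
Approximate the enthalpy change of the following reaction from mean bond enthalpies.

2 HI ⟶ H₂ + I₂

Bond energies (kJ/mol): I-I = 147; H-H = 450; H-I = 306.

ΔH ≈ +15 kJ

Bonds broken (reactants):
  H-I: 2 × 306 = 612
  Σ(broken) = 612 kJ
Bonds formed (products):
  H-H: 1 × 450 = 450
  I-I: 1 × 147 = 147
  Σ(formed) = 597 kJ
ΔH = Σ(broken) − Σ(formed) = 612 − 597 = +15 kJ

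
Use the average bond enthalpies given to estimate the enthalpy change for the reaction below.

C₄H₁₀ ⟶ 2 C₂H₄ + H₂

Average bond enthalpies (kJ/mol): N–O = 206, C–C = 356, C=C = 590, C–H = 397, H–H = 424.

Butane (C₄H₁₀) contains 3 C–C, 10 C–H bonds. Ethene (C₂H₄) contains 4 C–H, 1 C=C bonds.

ΔH ≈ +258 kJ

Bonds broken (reactants):
  C–C: 3 × 356 = 1068
  C–H: 10 × 397 = 3970
  Σ(broken) = 5038 kJ
Bonds formed (products):
  C–H: 8 × 397 = 3176
  C=C: 2 × 590 = 1180
  H–H: 1 × 424 = 424
  Σ(formed) = 4780 kJ
ΔH = Σ(broken) − Σ(formed) = 5038 − 4780 = +258 kJ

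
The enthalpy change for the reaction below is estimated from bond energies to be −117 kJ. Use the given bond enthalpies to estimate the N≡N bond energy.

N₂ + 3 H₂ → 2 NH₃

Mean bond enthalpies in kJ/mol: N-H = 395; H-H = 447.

Let D be the N≡N bond energy.
Σ(broken) = 3×447 + 1×D = 1341 + D
Σ(formed) = 6×395 = 2370
ΔH = Σ(broken) − Σ(formed) = (1341 + D) − (2370) = −1029 + D
Setting this equal to −117 kJ gives D = 912 kJ/mol.

D(N≡N) ≈ 912 kJ/mol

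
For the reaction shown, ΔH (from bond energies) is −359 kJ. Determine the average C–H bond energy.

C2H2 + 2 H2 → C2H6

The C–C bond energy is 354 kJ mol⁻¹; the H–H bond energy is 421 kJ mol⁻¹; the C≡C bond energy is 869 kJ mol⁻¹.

D(C–H) ≈ 429 kJ/mol

Let D be the C–H bond energy.
Σ(broken) = 1×869 + 2×D + 2×421 = 1711 + 2D
Σ(formed) = 1×354 + 6×D = 354 + 6D
ΔH = Σ(broken) − Σ(formed) = (1711 + 2D) − (354 + 6D) = +1357 − 4D
Setting this equal to −359 kJ gives 4D = 1716, so D = 429 kJ/mol.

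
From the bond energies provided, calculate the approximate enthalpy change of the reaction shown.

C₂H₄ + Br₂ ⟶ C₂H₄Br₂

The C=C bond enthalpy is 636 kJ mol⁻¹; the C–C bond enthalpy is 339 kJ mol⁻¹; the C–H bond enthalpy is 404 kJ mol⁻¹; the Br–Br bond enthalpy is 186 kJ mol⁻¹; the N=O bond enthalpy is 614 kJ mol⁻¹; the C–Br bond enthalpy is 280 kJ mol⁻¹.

ΔH ≈ −77 kJ

Bonds broken (reactants):
  Br–Br: 1 × 186 = 186
  C–H: 4 × 404 = 1616
  C=C: 1 × 636 = 636
  Σ(broken) = 2438 kJ
Bonds formed (products):
  C–Br: 2 × 280 = 560
  C–C: 1 × 339 = 339
  C–H: 4 × 404 = 1616
  Σ(formed) = 2515 kJ
ΔH = Σ(broken) − Σ(formed) = 2438 − 2515 = −77 kJ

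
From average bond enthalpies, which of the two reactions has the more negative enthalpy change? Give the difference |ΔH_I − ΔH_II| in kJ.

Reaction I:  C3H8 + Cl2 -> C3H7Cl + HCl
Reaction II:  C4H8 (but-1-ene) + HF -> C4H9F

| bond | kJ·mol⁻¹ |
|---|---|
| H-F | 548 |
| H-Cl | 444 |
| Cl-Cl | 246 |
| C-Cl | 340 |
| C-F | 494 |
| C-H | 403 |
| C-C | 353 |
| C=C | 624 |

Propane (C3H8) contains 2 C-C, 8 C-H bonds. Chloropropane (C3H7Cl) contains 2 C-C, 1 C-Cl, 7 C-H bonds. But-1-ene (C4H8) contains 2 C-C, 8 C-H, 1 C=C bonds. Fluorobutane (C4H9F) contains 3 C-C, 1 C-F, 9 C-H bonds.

Reaction I:
  Bonds broken (reactants):
    C-C: 2 × 353 = 706
    C-H: 8 × 403 = 3224
    Cl-Cl: 1 × 246 = 246
    Σ(broken) = 4176 kJ
  Bonds formed (products):
    C-C: 2 × 353 = 706
    C-Cl: 1 × 340 = 340
    C-H: 7 × 403 = 2821
    H-Cl: 1 × 444 = 444
    Σ(formed) = 4311 kJ
  ΔH_I = 4176 − 4311 = −135 kJ
Reaction II:
  Bonds broken (reactants):
    C-C: 2 × 353 = 706
    C-H: 8 × 403 = 3224
    C=C: 1 × 624 = 624
    H-F: 1 × 548 = 548
    Σ(broken) = 5102 kJ
  Bonds formed (products):
    C-C: 3 × 353 = 1059
    C-F: 1 × 494 = 494
    C-H: 9 × 403 = 3627
    Σ(formed) = 5180 kJ
  ΔH_II = 5102 − 5180 = −78 kJ
ΔH_I − ΔH_II = −57 kJ, so reaction I has the more negative ΔH; |ΔH_I − ΔH_II| = 57 kJ.

Reaction I, by 57 kJ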